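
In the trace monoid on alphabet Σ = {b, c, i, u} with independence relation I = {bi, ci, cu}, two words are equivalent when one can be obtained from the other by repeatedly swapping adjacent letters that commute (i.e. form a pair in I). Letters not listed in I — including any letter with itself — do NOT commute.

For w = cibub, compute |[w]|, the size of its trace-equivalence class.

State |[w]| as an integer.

0(c) covers ∅
1(i) covers ∅
2(b) covers 0:c
3(u) covers 1:i, 2:b
4(b) covers 3:u
floor of heap: 0:c, 1:i
completions by unplaced set U, small U first (add the entries for U minus each lowest piece of U):
  |U|=1: {4}:1
  |U|=2: {3,4}:1
  |U|=3: {1,3,4}:1  {2,3,4}:1
  start at 0(c): 2
  start at 1(i): 1
sum over floor = 3

3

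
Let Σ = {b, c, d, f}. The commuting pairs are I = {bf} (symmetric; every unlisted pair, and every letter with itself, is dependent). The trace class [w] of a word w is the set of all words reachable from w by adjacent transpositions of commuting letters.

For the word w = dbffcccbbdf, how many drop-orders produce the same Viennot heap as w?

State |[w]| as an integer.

#0=d has no predecessor
#1=b depends on [0:d]
#2=f depends on [0:d]
#3=f depends on [2:f]
#4=c depends on [1:b, 3:f]
#5=c depends on [4:c]
#6=c depends on [5:c]
#7=b depends on [6:c]
#8=b depends on [7:b]
#9=d depends on [8:b]
#10=f depends on [9:d]
sources: [0:d]
N(rest) = Σ N(rest − s) over sources s of rest; N(one piece) = 1:
  size 1 → [10]=1
  size 2 → [9,10]=1
  size 3 → [8,9,10]=1
  size 4 → [7,8,9,10]=1
  size 5 → [6,7,8,9,10]=1
  size 6 → [5,6,7,8,9,10]=1
  size 7 → [4,5,6,7,8,9,10]=1
  size 8 → [1,4,5,6,7,8,9,10]=1  [3,4,5,6,7,8,9,10]=1
  size 9 → [1,3,4,5,6,7,8,9,10]=2  [2,3,4,5,6,7,8,9,10]=1
  first=0(d) contributes 3

3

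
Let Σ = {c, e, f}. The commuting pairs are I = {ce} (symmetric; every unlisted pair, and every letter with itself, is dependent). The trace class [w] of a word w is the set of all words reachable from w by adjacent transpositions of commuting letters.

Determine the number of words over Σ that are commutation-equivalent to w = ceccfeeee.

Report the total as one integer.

4

#0=c has no predecessor
#1=e has no predecessor
#2=c depends on [0:c]
#3=c depends on [2:c]
#4=f depends on [1:e, 3:c]
#5=e depends on [4:f]
#6=e depends on [5:e]
#7=e depends on [6:e]
#8=e depends on [7:e]
sources: [0:c, 1:e]
N(rest) = Σ N(rest − s) over sources s of rest; N(one piece) = 1:
  size 1 → [8]=1
  size 2 → [7,8]=1
  size 3 → [6,7,8]=1
  size 4 → [5,6,7,8]=1
  size 5 → [4,5,6,7,8]=1
  size 6 → [1,4,5,6,7,8]=1  [3,4,5,6,7,8]=1
  size 7 → [1,3,4,5,6,7,8]=2  [2,3,4,5,6,7,8]=1
  first=0(c) contributes 3
  first=1(e) contributes 1
|[w]| = 4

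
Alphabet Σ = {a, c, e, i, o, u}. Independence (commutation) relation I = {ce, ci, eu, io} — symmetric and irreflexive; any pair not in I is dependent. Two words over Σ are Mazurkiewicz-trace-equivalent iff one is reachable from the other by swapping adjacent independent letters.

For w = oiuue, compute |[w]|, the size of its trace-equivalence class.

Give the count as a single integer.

drop 0:o onto floor
drop 1:i onto floor
drop 2:u onto {0:o, 1:i}
drop 3:u onto {2:u}
drop 4:e onto {0:o, 1:i}
ground layer = {0:o, 1:i}
drop-orders for the pieces not yet dropped (sum over which currently-grounded one goes next):
  1 to go: {3} 1  {4} 1
  2 to go: {2,3} 1  {3,4} 2
  3 to go: {2,3,4} 3
  if 0:o drops first: 3 orders
  if 1:i drops first: 3 orders
heap linearizations: 6

6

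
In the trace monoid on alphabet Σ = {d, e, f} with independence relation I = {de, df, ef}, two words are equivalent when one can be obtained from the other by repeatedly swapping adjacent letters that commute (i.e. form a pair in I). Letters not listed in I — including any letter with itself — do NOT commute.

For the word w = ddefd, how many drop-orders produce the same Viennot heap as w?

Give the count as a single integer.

piece 0:d — minimal
piece 1:d rests on {0:d}
piece 2:e — minimal
piece 3:f — minimal
piece 4:d rests on {1:d}
minimal pieces: {0:d, 2:e, 3:f}
ways to finish when only these pieces remain (= sum over removing one remaining piece with nothing left below it):
  1 left: {2}→1  {3}→1  {4}→1
  2 left: {1,4}→1  {2,3}→2  {2,4}→2  {3,4}→2
  3 left: {0,1,4}→1  {1,2,4}→3  {1,3,4}→3  {2,3,4}→6
  placing 0:d first → 12 extensions
  placing 2:e first → 4 extensions
  placing 3:f first → 4 extensions
total linear extensions = 20

20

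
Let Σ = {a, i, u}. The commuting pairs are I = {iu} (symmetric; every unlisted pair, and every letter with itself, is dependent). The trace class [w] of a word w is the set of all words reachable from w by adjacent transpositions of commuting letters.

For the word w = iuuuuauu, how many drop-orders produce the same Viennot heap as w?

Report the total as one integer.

5

piece 0:i — minimal
piece 1:u — minimal
piece 2:u rests on {1:u}
piece 3:u rests on {2:u}
piece 4:u rests on {3:u}
piece 5:a rests on {0:i, 4:u}
piece 6:u rests on {5:a}
piece 7:u rests on {6:u}
minimal pieces: {0:i, 1:u}
ways to finish when only these pieces remain (= sum over removing one remaining piece with nothing left below it):
  1 left: {7}→1
  2 left: {6,7}→1
  3 left: {5,6,7}→1
  4 left: {0,5,6,7}→1  {4,5,6,7}→1
  5 left: {0,4,5,6,7}→2  {3,4,5,6,7}→1
  6 left: {0,3,4,5,6,7}→3  {2,3,4,5,6,7}→1
  placing 0:i first → 1 extensions
  placing 1:u first → 4 extensions
total linear extensions = 5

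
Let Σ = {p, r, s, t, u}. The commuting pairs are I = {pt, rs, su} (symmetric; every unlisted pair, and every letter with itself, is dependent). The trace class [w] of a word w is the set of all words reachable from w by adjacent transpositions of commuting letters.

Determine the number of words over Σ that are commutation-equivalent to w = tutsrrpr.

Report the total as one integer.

piece 0:t — minimal
piece 1:u rests on {0:t}
piece 2:t rests on {1:u}
piece 3:s rests on {2:t}
piece 4:r rests on {2:t}
piece 5:r rests on {4:r}
piece 6:p rests on {3:s, 5:r}
piece 7:r rests on {6:p}
minimal pieces: {0:t}
ways to finish when only these pieces remain (= sum over removing one remaining piece with nothing left below it):
  1 left: {7}→1
  2 left: {6,7}→1
  3 left: {3,6,7}→1  {5,6,7}→1
  4 left: {3,5,6,7}→2  {4,5,6,7}→1
  5 left: {3,4,5,6,7}→3
  6 left: {2,3,4,5,6,7}→3
  placing 0:t first → 3 extensions

3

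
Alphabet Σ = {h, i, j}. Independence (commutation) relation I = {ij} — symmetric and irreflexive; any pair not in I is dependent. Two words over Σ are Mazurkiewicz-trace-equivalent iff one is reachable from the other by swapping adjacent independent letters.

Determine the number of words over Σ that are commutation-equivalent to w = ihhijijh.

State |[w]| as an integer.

0(i) covers ∅
1(h) covers 0:i
2(h) covers 1:h
3(i) covers 2:h
4(j) covers 2:h
5(i) covers 3:i
6(j) covers 4:j
7(h) covers 5:i, 6:j
floor of heap: 0:i
completions by unplaced set U, small U first (add the entries for U minus each lowest piece of U):
  |U|=1: {7}:1
  |U|=2: {5,7}:1  {6,7}:1
  |U|=3: {3,5,7}:1  {4,6,7}:1  {5,6,7}:2
  |U|=4: {3,5,6,7}:3  {4,5,6,7}:3
  |U|=5: {3,4,5,6,7}:6
  |U|=6: {2,3,4,5,6,7}:6
  start at 0(i): 6

6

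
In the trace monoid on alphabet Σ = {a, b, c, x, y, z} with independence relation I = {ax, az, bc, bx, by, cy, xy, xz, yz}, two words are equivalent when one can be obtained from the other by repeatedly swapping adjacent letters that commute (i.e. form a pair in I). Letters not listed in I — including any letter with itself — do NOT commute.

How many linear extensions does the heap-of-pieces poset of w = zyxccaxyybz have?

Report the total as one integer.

372

#0=z has no predecessor
#1=y has no predecessor
#2=x has no predecessor
#3=c depends on [0:z, 2:x]
#4=c depends on [3:c]
#5=a depends on [1:y, 4:c]
#6=x depends on [4:c]
#7=y depends on [5:a]
#8=y depends on [7:y]
#9=b depends on [5:a]
#10=z depends on [9:b]
sources: [0:z, 1:y, 2:x]
N(rest) = Σ N(rest − s) over sources s of rest; N(one piece) = 1:
  size 1 → [6]=1  [8]=1  [10]=1
  size 2 → [6,8]=2  [6,10]=2  [7,8]=1  [8,10]=2  [9,10]=1
  size 3 → [6,7,8]=3  [6,8,10]=6  [6,9,10]=3  [7,8,10]=3  [8,9,10]=3
  size 4 → [6,7,8,10]=12  [6,8,9,10]=12  [7,8,9,10]=6
  size 5 → [5,7,8,9,10]=6  [6,7,8,9,10]=30
  size 6 → [1,5,7,8,9,10]=6  [5,6,7,8,9,10]=36
  size 7 → [1,5,6,7,8,9,10]=42  [4,5,6,7,8,9,10]=36
  size 8 → [1,4,5,6,7,8,9,10]=78  [3,4,5,6,7,8,9,10]=36
  size 9 → [0,3,4,5,6,7,8,9,10]=36  [1,3,4,5,6,7,8,9,10]=114  [2,3,4,5,6,7,8,9,10]=36
  first=0(z) contributes 150
  first=1(y) contributes 72
  first=2(x) contributes 150
|[w]| = 372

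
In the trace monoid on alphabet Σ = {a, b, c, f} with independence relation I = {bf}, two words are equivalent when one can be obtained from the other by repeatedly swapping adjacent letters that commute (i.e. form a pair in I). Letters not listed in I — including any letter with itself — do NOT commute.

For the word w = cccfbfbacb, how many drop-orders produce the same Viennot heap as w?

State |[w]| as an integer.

6

drop 0:c onto floor
drop 1:c onto {0:c}
drop 2:c onto {1:c}
drop 3:f onto {2:c}
drop 4:b onto {2:c}
drop 5:f onto {3:f}
drop 6:b onto {4:b}
drop 7:a onto {5:f, 6:b}
drop 8:c onto {7:a}
drop 9:b onto {8:c}
ground layer = {0:c}
drop-orders for the pieces not yet dropped (sum over which currently-grounded one goes next):
  1 to go: {9} 1
  2 to go: {8,9} 1
  3 to go: {7,8,9} 1
  4 to go: {5,7,8,9} 1  {6,7,8,9} 1
  5 to go: {3,5,7,8,9} 1  {4,6,7,8,9} 1  {5,6,7,8,9} 2
  6 to go: {3,5,6,7,8,9} 3  {4,5,6,7,8,9} 3
  7 to go: {3,4,5,6,7,8,9} 6
  8 to go: {2,3,4,5,6,7,8,9} 6
  if 0:c drops first: 6 orders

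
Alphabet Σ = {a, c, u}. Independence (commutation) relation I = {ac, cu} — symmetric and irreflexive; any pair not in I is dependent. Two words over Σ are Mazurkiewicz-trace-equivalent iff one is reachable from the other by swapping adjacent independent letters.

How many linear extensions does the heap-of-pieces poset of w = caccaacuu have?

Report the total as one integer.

126

#0=c has no predecessor
#1=a has no predecessor
#2=c depends on [0:c]
#3=c depends on [2:c]
#4=a depends on [1:a]
#5=a depends on [4:a]
#6=c depends on [3:c]
#7=u depends on [5:a]
#8=u depends on [7:u]
sources: [0:c, 1:a]
N(rest) = Σ N(rest − s) over sources s of rest; N(one piece) = 1:
  size 1 → [6]=1  [8]=1
  size 2 → [3,6]=1  [6,8]=2  [7,8]=1
  size 3 → [2,3,6]=1  [3,6,8]=3  [5,7,8]=1  [6,7,8]=3
  size 4 → [0,2,3,6]=1  [2,3,6,8]=4  [3,6,7,8]=6  [4,5,7,8]=1  [5,6,7,8]=4
  size 5 → [0,2,3,6,8]=5  [1,4,5,7,8]=1  [2,3,6,7,8]=10  [3,5,6,7,8]=10  [4,5,6,7,8]=5
  size 6 → [0,2,3,6,7,8]=15  [1,4,5,6,7,8]=6  [2,3,5,6,7,8]=20  [3,4,5,6,7,8]=15
  size 7 → [0,2,3,5,6,7,8]=35  [1,3,4,5,6,7,8]=21  [2,3,4,5,6,7,8]=35
  first=0(c) contributes 56
  first=1(a) contributes 70
|[w]| = 126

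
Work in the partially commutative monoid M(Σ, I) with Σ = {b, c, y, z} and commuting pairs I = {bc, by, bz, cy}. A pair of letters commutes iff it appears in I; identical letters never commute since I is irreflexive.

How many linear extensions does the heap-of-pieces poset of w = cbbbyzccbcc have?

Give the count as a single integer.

piece 0:c — minimal
piece 1:b — minimal
piece 2:b rests on {1:b}
piece 3:b rests on {2:b}
piece 4:y — minimal
piece 5:z rests on {0:c, 4:y}
piece 6:c rests on {5:z}
piece 7:c rests on {6:c}
piece 8:b rests on {3:b}
piece 9:c rests on {7:c}
piece 10:c rests on {9:c}
minimal pieces: {0:c, 1:b, 4:y}
ways to finish when only these pieces remain (= sum over removing one remaining piece with nothing left below it):
  1 left: {8}→1  {10}→1
  2 left: {3,8}→1  {8,10}→2  {9,10}→1
  3 left: {2,3,8}→1  {3,8,10}→3  {7,9,10}→1  {8,9,10}→3
  4 left: {1,2,3,8}→1  {2,3,8,10}→4  {3,8,9,10}→6  {6,7,9,10}→1  {7,8,9,10}→4
  5 left: {1,2,3,8,10}→5  {2,3,8,9,10}→10  {3,7,8,9,10}→10  {5,6,7,9,10}→1  {6,7,8,9,10}→5
  6 left: {0,5,6,7,9,10}→1  {1,2,3,8,9,10}→15  {2,3,7,8,9,10}→20  {3,6,7,8,9,10}→15  {4,5,6,7,9,10}→1  {5,6,7,8,9,10}→6
  7 left: {0,4,5,6,7,9,10}→2  {0,5,6,7,8,9,10}→7  {1,2,3,7,8,9,10}→35  {2,3,6,7,8,9,10}→35  {3,5,6,7,8,9,10}→21  {4,5,6,7,8,9,10}→7
  8 left: {0,3,5,6,7,8,9,10}→28  {0,4,5,6,7,8,9,10}→16  {1,2,3,6,7,8,9,10}→70  {2,3,5,6,7,8,9,10}→56  {3,4,5,6,7,8,9,10}→28
  9 left: {0,2,3,5,6,7,8,9,10}→84  {0,3,4,5,6,7,8,9,10}→72  {1,2,3,5,6,7,8,9,10}→126  {2,3,4,5,6,7,8,9,10}→84
  placing 0:c first → 210 extensions
  placing 1:b first → 240 extensions
  placing 4:y first → 210 extensions
total linear extensions = 660

660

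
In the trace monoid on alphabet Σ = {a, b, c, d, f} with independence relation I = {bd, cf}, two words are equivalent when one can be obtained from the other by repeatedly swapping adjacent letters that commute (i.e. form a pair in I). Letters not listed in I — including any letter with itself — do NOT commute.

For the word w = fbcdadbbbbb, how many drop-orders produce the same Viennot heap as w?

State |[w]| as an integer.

6

0(f) covers ∅
1(b) covers 0:f
2(c) covers 1:b
3(d) covers 2:c
4(a) covers 3:d
5(d) covers 4:a
6(b) covers 4:a
7(b) covers 6:b
8(b) covers 7:b
9(b) covers 8:b
10(b) covers 9:b
floor of heap: 0:f
completions by unplaced set U, small U first (add the entries for U minus each lowest piece of U):
  |U|=1: {5}:1  {10}:1
  |U|=2: {5,10}:2  {9,10}:1
  |U|=3: {5,9,10}:3  {8,9,10}:1
  |U|=4: {5,8,9,10}:4  {7,8,9,10}:1
  |U|=5: {5,7,8,9,10}:5  {6,7,8,9,10}:1
  |U|=6: {5,6,7,8,9,10}:6
  |U|=7: {4,5,6,7,8,9,10}:6
  |U|=8: {3,4,5,6,7,8,9,10}:6
  |U|=9: {2,3,4,5,6,7,8,9,10}:6
  start at 0(f): 6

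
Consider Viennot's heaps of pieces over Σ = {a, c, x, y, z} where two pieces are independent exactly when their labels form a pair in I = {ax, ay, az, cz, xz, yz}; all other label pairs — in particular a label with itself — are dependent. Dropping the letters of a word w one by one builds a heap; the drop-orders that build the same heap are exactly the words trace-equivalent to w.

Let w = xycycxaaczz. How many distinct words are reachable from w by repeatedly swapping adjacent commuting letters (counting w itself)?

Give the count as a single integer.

drop 0:x onto floor
drop 1:y onto {0:x}
drop 2:c onto {1:y}
drop 3:y onto {2:c}
drop 4:c onto {3:y}
drop 5:x onto {4:c}
drop 6:a onto {4:c}
drop 7:a onto {6:a}
drop 8:c onto {5:x, 7:a}
drop 9:z onto floor
drop 10:z onto {9:z}
ground layer = {0:x, 9:z}
drop-orders for the pieces not yet dropped (sum over which currently-grounded one goes next):
  1 to go: {8} 1  {10} 1
  2 to go: {5,8} 1  {7,8} 1  {8,10} 2  {9,10} 1
  3 to go: {5,7,8} 2  {5,8,10} 3  {6,7,8} 1  {7,8,10} 3  {8,9,10} 3
  4 to go: {5,6,7,8} 3  {5,7,8,10} 8  {5,8,9,10} 6  {6,7,8,10} 4  {7,8,9,10} 6
  5 to go: {4,5,6,7,8} 3  {5,6,7,8,10} 15  {5,7,8,9,10} 20  {6,7,8,9,10} 10
  6 to go: {3,4,5,6,7,8} 3  {4,5,6,7,8,10} 18  {5,6,7,8,9,10} 45
  7 to go: {2,3,4,5,6,7,8} 3  {3,4,5,6,7,8,10} 21  {4,5,6,7,8,9,10} 63
  8 to go: {1,2,3,4,5,6,7,8} 3  {2,3,4,5,6,7,8,10} 24  {3,4,5,6,7,8,9,10} 84
  9 to go: {0,1,2,3,4,5,6,7,8} 3  {1,2,3,4,5,6,7,8,10} 27  {2,3,4,5,6,7,8,9,10} 108
  if 0:x drops first: 135 orders
  if 9:z drops first: 30 orders
heap linearizations: 165

165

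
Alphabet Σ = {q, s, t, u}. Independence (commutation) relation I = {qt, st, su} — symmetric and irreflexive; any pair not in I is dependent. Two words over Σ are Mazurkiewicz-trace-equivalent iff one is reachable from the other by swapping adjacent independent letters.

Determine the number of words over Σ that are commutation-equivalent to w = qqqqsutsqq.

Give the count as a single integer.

0(q) covers ∅
1(q) covers 0:q
2(q) covers 1:q
3(q) covers 2:q
4(s) covers 3:q
5(u) covers 3:q
6(t) covers 5:u
7(s) covers 4:s
8(q) covers 5:u, 7:s
9(q) covers 8:q
floor of heap: 0:q
completions by unplaced set U, small U first (add the entries for U minus each lowest piece of U):
  |U|=1: {6}:1  {9}:1
  |U|=2: {6,9}:2  {8,9}:1
  |U|=3: {6,8,9}:3  {7,8,9}:1
  |U|=4: {4,7,8,9}:1  {5,6,8,9}:3  {6,7,8,9}:4
  |U|=5: {4,6,7,8,9}:5  {5,6,7,8,9}:7
  |U|=6: {4,5,6,7,8,9}:12
  |U|=7: {3,4,5,6,7,8,9}:12
  |U|=8: {2,3,4,5,6,7,8,9}:12
  start at 0(q): 12

12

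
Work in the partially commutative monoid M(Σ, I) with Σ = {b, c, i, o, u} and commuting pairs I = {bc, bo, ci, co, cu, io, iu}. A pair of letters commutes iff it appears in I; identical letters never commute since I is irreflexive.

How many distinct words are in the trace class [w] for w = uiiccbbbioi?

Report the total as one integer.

#0=u has no predecessor
#1=i has no predecessor
#2=i depends on [1:i]
#3=c has no predecessor
#4=c depends on [3:c]
#5=b depends on [0:u, 2:i]
#6=b depends on [5:b]
#7=b depends on [6:b]
#8=i depends on [7:b]
#9=o depends on [0:u]
#10=i depends on [8:i]
sources: [0:u, 1:i, 3:c]
N(rest) = Σ N(rest − s) over sources s of rest; N(one piece) = 1:
  size 1 → [4]=1  [9]=1  [10]=1
  size 2 → [3,4]=1  [4,9]=2  [4,10]=2  [8,10]=1  [9,10]=2
  size 3 → [3,4,9]=3  [3,4,10]=3  [4,8,10]=3  [4,9,10]=6  [7,8,10]=1  [8,9,10]=3
  size 4 → [3,4,8,10]=6  [3,4,9,10]=12  [4,7,8,10]=4  [4,8,9,10]=12  [6,7,8,10]=1  [7,8,9,10]=4
  size 5 → [3,4,7,8,10]=10  [3,4,8,9,10]=30  [4,6,7,8,10]=5  [4,7,8,9,10]=20  [5,6,7,8,10]=1  [6,7,8,9,10]=5
  size 6 → [2,5,6,7,8,10]=1  [3,4,6,7,8,10]=15  [3,4,7,8,9,10]=60  [4,5,6,7,8,10]=6  [4,6,7,8,9,10]=30  [5,6,7,8,9,10]=6
  size 7 → [0,5,6,7,8,9,10]=6  [1,2,5,6,7,8,10]=1  [2,4,5,6,7,8,10]=7  [2,5,6,7,8,9,10]=7  [3,4,5,6,7,8,10]=21  [3,4,6,7,8,9,10]=105  [4,5,6,7,8,9,10]=42
  size 8 → [0,2,5,6,7,8,9,10]=13  [0,4,5,6,7,8,9,10]=48  [1,2,4,5,6,7,8,10]=8  [1,2,5,6,7,8,9,10]=8  [2,3,4,5,6,7,8,10]=28  [2,4,5,6,7,8,9,10]=56  [3,4,5,6,7,8,9,10]=168
  size 9 → [0,1,2,5,6,7,8,9,10]=21  [0,2,4,5,6,7,8,9,10]=117  [0,3,4,5,6,7,8,9,10]=216  [1,2,3,4,5,6,7,8,10]=36  [1,2,4,5,6,7,8,9,10]=72  [2,3,4,5,6,7,8,9,10]=252
  first=0(u) contributes 360
  first=1(i) contributes 585
  first=3(c) contributes 210
|[w]| = 1155

1155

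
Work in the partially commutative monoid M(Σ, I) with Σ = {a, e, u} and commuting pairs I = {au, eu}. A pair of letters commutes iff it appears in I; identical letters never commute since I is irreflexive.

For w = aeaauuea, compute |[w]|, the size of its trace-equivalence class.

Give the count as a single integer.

0(a) covers ∅
1(e) covers 0:a
2(a) covers 1:e
3(a) covers 2:a
4(u) covers ∅
5(u) covers 4:u
6(e) covers 3:a
7(a) covers 6:e
floor of heap: 0:a, 4:u
completions by unplaced set U, small U first (add the entries for U minus each lowest piece of U):
  |U|=1: {5}:1  {7}:1
  |U|=2: {4,5}:1  {5,7}:2  {6,7}:1
  |U|=3: {3,6,7}:1  {4,5,7}:3  {5,6,7}:3
  |U|=4: {2,3,6,7}:1  {3,5,6,7}:4  {4,5,6,7}:6
  |U|=5: {1,2,3,6,7}:1  {2,3,5,6,7}:5  {3,4,5,6,7}:10
  |U|=6: {0,1,2,3,6,7}:1  {1,2,3,5,6,7}:6  {2,3,4,5,6,7}:15
  start at 0(a): 21
  start at 4(u): 7
sum over floor = 28

28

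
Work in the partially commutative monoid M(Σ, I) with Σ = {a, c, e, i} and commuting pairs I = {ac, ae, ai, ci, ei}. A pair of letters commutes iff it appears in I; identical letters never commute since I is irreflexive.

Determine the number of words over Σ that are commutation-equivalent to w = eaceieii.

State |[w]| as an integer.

280

#0=e has no predecessor
#1=a has no predecessor
#2=c depends on [0:e]
#3=e depends on [2:c]
#4=i has no predecessor
#5=e depends on [3:e]
#6=i depends on [4:i]
#7=i depends on [6:i]
sources: [0:e, 1:a, 4:i]
N(rest) = Σ N(rest − s) over sources s of rest; N(one piece) = 1:
  size 1 → [1]=1  [5]=1  [7]=1
  size 2 → [1,5]=2  [1,7]=2  [3,5]=1  [5,7]=2  [6,7]=1
  size 3 → [1,3,5]=3  [1,5,7]=6  [1,6,7]=3  [2,3,5]=1  [3,5,7]=3  [4,6,7]=1  [5,6,7]=3
  size 4 → [0,2,3,5]=1  [1,2,3,5]=4  [1,3,5,7]=12  [1,4,6,7]=4  [1,5,6,7]=12  [2,3,5,7]=4  [3,5,6,7]=6  [4,5,6,7]=4
  size 5 → [0,1,2,3,5]=5  [0,2,3,5,7]=5  [1,2,3,5,7]=20  [1,3,5,6,7]=30  [1,4,5,6,7]=20  [2,3,5,6,7]=10  [3,4,5,6,7]=10
  size 6 → [0,1,2,3,5,7]=30  [0,2,3,5,6,7]=15  [1,2,3,5,6,7]=60  [1,3,4,5,6,7]=60  [2,3,4,5,6,7]=20
  first=0(e) contributes 140
  first=1(a) contributes 35
  first=4(i) contributes 105
|[w]| = 280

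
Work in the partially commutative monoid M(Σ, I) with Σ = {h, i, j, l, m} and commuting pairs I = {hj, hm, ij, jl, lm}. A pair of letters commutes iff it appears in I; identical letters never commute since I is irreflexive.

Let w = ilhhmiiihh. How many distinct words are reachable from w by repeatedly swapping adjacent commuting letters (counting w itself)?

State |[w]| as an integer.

4

piece 0:i — minimal
piece 1:l rests on {0:i}
piece 2:h rests on {1:l}
piece 3:h rests on {2:h}
piece 4:m rests on {0:i}
piece 5:i rests on {3:h, 4:m}
piece 6:i rests on {5:i}
piece 7:i rests on {6:i}
piece 8:h rests on {7:i}
piece 9:h rests on {8:h}
minimal pieces: {0:i}
ways to finish when only these pieces remain (= sum over removing one remaining piece with nothing left below it):
  1 left: {9}→1
  2 left: {8,9}→1
  3 left: {7,8,9}→1
  4 left: {6,7,8,9}→1
  5 left: {5,6,7,8,9}→1
  6 left: {3,5,6,7,8,9}→1  {4,5,6,7,8,9}→1
  7 left: {2,3,5,6,7,8,9}→1  {3,4,5,6,7,8,9}→2
  8 left: {1,2,3,5,6,7,8,9}→1  {2,3,4,5,6,7,8,9}→3
  placing 0:i first → 4 extensions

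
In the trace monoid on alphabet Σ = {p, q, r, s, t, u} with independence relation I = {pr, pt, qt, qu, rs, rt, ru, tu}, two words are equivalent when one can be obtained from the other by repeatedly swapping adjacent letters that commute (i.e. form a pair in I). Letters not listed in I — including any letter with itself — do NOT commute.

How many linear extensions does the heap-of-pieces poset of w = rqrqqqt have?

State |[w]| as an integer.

drop 0:r onto floor
drop 1:q onto {0:r}
drop 2:r onto {1:q}
drop 3:q onto {2:r}
drop 4:q onto {3:q}
drop 5:q onto {4:q}
drop 6:t onto floor
ground layer = {0:r, 6:t}
drop-orders for the pieces not yet dropped (sum over which currently-grounded one goes next):
  1 to go: {5} 1  {6} 1
  2 to go: {4,5} 1  {5,6} 2
  3 to go: {3,4,5} 1  {4,5,6} 3
  4 to go: {2,3,4,5} 1  {3,4,5,6} 4
  5 to go: {1,2,3,4,5} 1  {2,3,4,5,6} 5
  if 0:r drops first: 6 orders
  if 6:t drops first: 1 orders
heap linearizations: 7

7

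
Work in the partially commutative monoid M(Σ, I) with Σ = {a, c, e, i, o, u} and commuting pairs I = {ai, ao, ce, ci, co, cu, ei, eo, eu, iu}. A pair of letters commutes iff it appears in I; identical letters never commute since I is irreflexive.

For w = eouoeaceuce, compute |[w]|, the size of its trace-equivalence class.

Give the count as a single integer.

0(e) covers ∅
1(o) covers ∅
2(u) covers 1:o
3(o) covers 2:u
4(e) covers 0:e
5(a) covers 2:u, 4:e
6(c) covers 5:a
7(e) covers 5:a
8(u) covers 3:o, 5:a
9(c) covers 6:c
10(e) covers 7:e
floor of heap: 0:e, 1:o
completions by unplaced set U, small U first (add the entries for U minus each lowest piece of U):
  |U|=1: {8}:1  {9}:1  {10}:1
  |U|=2: {3,8}:1  {6,9}:1  {7,10}:1  {8,9}:2  {8,10}:2  {9,10}:2
  |U|=3: {3,8,9}:3  {3,8,10}:3  {6,8,9}:3  {6,9,10}:3  {7,8,10}:3  {7,9,10}:3  {8,9,10}:6
  |U|=4: {3,6,8,9}:6  {3,7,8,10}:6  {3,8,9,10}:12  {6,7,9,10}:6  {6,8,9,10}:12  {7,8,9,10}:12
  |U|=5: {3,6,8,9,10}:30  {3,7,8,9,10}:30  {6,7,8,9,10}:30
  |U|=6: {3,6,7,8,9,10}:90  {5,6,7,8,9,10}:30
  |U|=7: {3,5,6,7,8,9,10}:120  {4,5,6,7,8,9,10}:30
  |U|=8: {0,4,5,6,7,8,9,10}:30  {2,3,5,6,7,8,9,10}:120  {3,4,5,6,7,8,9,10}:150
  |U|=9: {0,3,4,5,6,7,8,9,10}:180  {1,2,3,5,6,7,8,9,10}:120  {2,3,4,5,6,7,8,9,10}:270
  start at 0(e): 390
  start at 1(o): 450
sum over floor = 840

840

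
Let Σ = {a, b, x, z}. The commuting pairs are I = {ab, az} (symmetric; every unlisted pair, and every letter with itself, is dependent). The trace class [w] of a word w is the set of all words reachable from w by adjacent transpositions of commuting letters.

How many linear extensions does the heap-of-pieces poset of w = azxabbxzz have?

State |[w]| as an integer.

6

drop 0:a onto floor
drop 1:z onto floor
drop 2:x onto {0:a, 1:z}
drop 3:a onto {2:x}
drop 4:b onto {2:x}
drop 5:b onto {4:b}
drop 6:x onto {3:a, 5:b}
drop 7:z onto {6:x}
drop 8:z onto {7:z}
ground layer = {0:a, 1:z}
drop-orders for the pieces not yet dropped (sum over which currently-grounded one goes next):
  1 to go: {8} 1
  2 to go: {7,8} 1
  3 to go: {6,7,8} 1
  4 to go: {3,6,7,8} 1  {5,6,7,8} 1
  5 to go: {3,5,6,7,8} 2  {4,5,6,7,8} 1
  6 to go: {3,4,5,6,7,8} 3
  7 to go: {2,3,4,5,6,7,8} 3
  if 0:a drops first: 3 orders
  if 1:z drops first: 3 orders
heap linearizations: 6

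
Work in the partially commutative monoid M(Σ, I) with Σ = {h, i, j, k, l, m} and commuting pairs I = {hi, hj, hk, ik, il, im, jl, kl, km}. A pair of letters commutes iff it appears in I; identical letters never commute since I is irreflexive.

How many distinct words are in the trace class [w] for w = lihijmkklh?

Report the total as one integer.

drop 0:l onto floor
drop 1:i onto floor
drop 2:h onto {0:l}
drop 3:i onto {1:i}
drop 4:j onto {3:i}
drop 5:m onto {2:h, 4:j}
drop 6:k onto {4:j}
drop 7:k onto {6:k}
drop 8:l onto {5:m}
drop 9:h onto {8:l}
ground layer = {0:l, 1:i}
drop-orders for the pieces not yet dropped (sum over which currently-grounded one goes next):
  1 to go: {7} 1  {9} 1
  2 to go: {6,7} 1  {7,9} 2  {8,9} 1
  3 to go: {5,8,9} 1  {6,7,9} 3  {7,8,9} 3
  4 to go: {2,5,8,9} 1  {5,7,8,9} 4  {6,7,8,9} 6
  5 to go: {0,2,5,8,9} 1  {2,5,7,8,9} 5  {5,6,7,8,9} 10
  6 to go: {0,2,5,7,8,9} 6  {2,5,6,7,8,9} 15  {4,5,6,7,8,9} 10
  7 to go: {0,2,5,6,7,8,9} 21  {2,4,5,6,7,8,9} 25  {3,4,5,6,7,8,9} 10
  8 to go: {0,2,4,5,6,7,8,9} 46  {1,3,4,5,6,7,8,9} 10  {2,3,4,5,6,7,8,9} 35
  if 0:l drops first: 45 orders
  if 1:i drops first: 81 orders
heap linearizations: 126

126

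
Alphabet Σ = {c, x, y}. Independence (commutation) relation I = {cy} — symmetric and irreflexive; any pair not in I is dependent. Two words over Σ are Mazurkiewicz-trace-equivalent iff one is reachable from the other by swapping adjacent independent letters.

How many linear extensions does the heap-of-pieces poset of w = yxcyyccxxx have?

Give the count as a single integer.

drop 0:y onto floor
drop 1:x onto {0:y}
drop 2:c onto {1:x}
drop 3:y onto {1:x}
drop 4:y onto {3:y}
drop 5:c onto {2:c}
drop 6:c onto {5:c}
drop 7:x onto {4:y, 6:c}
drop 8:x onto {7:x}
drop 9:x onto {8:x}
ground layer = {0:y}
drop-orders for the pieces not yet dropped (sum over which currently-grounded one goes next):
  1 to go: {9} 1
  2 to go: {8,9} 1
  3 to go: {7,8,9} 1
  4 to go: {4,7,8,9} 1  {6,7,8,9} 1
  5 to go: {3,4,7,8,9} 1  {4,6,7,8,9} 2  {5,6,7,8,9} 1
  6 to go: {2,5,6,7,8,9} 1  {3,4,6,7,8,9} 3  {4,5,6,7,8,9} 3
  7 to go: {2,4,5,6,7,8,9} 4  {3,4,5,6,7,8,9} 6
  8 to go: {2,3,4,5,6,7,8,9} 10
  if 0:y drops first: 10 orders

10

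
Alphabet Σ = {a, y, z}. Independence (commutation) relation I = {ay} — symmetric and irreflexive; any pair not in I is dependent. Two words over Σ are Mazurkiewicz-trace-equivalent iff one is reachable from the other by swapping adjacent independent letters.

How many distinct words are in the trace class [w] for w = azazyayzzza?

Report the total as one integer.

0(a) covers ∅
1(z) covers 0:a
2(a) covers 1:z
3(z) covers 2:a
4(y) covers 3:z
5(a) covers 3:z
6(y) covers 4:y
7(z) covers 5:a, 6:y
8(z) covers 7:z
9(z) covers 8:z
10(a) covers 9:z
floor of heap: 0:a
completions by unplaced set U, small U first (add the entries for U minus each lowest piece of U):
  |U|=1: {10}:1
  |U|=2: {9,10}:1
  |U|=3: {8,9,10}:1
  |U|=4: {7,8,9,10}:1
  |U|=5: {5,7,8,9,10}:1  {6,7,8,9,10}:1
  |U|=6: {4,6,7,8,9,10}:1  {5,6,7,8,9,10}:2
  |U|=7: {4,5,6,7,8,9,10}:3
  |U|=8: {3,4,5,6,7,8,9,10}:3
  |U|=9: {2,3,4,5,6,7,8,9,10}:3
  start at 0(a): 3

3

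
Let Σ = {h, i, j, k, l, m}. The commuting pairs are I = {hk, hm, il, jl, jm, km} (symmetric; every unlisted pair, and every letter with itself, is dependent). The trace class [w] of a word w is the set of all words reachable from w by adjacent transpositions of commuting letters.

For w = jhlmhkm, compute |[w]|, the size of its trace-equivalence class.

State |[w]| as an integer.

drop 0:j onto floor
drop 1:h onto {0:j}
drop 2:l onto {1:h}
drop 3:m onto {2:l}
drop 4:h onto {2:l}
drop 5:k onto {2:l}
drop 6:m onto {3:m}
ground layer = {0:j}
drop-orders for the pieces not yet dropped (sum over which currently-grounded one goes next):
  1 to go: {4} 1  {5} 1  {6} 1
  2 to go: {3,6} 1  {4,5} 2  {4,6} 2  {5,6} 2
  3 to go: {3,4,6} 3  {3,5,6} 3  {4,5,6} 6
  4 to go: {3,4,5,6} 12
  5 to go: {2,3,4,5,6} 12
  if 0:j drops first: 12 orders

12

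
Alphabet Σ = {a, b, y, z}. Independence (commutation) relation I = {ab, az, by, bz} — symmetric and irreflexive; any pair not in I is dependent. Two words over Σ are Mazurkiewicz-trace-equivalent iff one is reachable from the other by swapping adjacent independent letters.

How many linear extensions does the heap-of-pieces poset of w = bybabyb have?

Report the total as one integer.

drop 0:b onto floor
drop 1:y onto floor
drop 2:b onto {0:b}
drop 3:a onto {1:y}
drop 4:b onto {2:b}
drop 5:y onto {3:a}
drop 6:b onto {4:b}
ground layer = {0:b, 1:y}
drop-orders for the pieces not yet dropped (sum over which currently-grounded one goes next):
  1 to go: {5} 1  {6} 1
  2 to go: {3,5} 1  {4,6} 1  {5,6} 2
  3 to go: {1,3,5} 1  {2,4,6} 1  {3,5,6} 3  {4,5,6} 3
  4 to go: {0,2,4,6} 1  {1,3,5,6} 4  {2,4,5,6} 4  {3,4,5,6} 6
  5 to go: {0,2,4,5,6} 5  {1,3,4,5,6} 10  {2,3,4,5,6} 10
  if 0:b drops first: 20 orders
  if 1:y drops first: 15 orders
heap linearizations: 35

35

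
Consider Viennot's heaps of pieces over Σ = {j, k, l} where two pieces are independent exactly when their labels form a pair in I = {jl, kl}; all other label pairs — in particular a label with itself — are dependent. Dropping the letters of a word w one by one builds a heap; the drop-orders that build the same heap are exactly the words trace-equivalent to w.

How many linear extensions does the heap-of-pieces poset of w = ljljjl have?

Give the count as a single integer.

0(l) covers ∅
1(j) covers ∅
2(l) covers 0:l
3(j) covers 1:j
4(j) covers 3:j
5(l) covers 2:l
floor of heap: 0:l, 1:j
completions by unplaced set U, small U first (add the entries for U minus each lowest piece of U):
  |U|=1: {4}:1  {5}:1
  |U|=2: {2,5}:1  {3,4}:1  {4,5}:2
  |U|=3: {0,2,5}:1  {1,3,4}:1  {2,4,5}:3  {3,4,5}:3
  |U|=4: {0,2,4,5}:4  {1,3,4,5}:4  {2,3,4,5}:6
  start at 0(l): 10
  start at 1(j): 10
sum over floor = 20

20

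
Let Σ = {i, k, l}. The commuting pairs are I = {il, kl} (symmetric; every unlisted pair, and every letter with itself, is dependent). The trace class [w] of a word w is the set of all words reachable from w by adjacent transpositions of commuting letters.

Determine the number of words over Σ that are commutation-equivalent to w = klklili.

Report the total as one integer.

0(k) covers ∅
1(l) covers ∅
2(k) covers 0:k
3(l) covers 1:l
4(i) covers 2:k
5(l) covers 3:l
6(i) covers 4:i
floor of heap: 0:k, 1:l
completions by unplaced set U, small U first (add the entries for U minus each lowest piece of U):
  |U|=1: {5}:1  {6}:1
  |U|=2: {3,5}:1  {4,6}:1  {5,6}:2
  |U|=3: {1,3,5}:1  {2,4,6}:1  {3,5,6}:3  {4,5,6}:3
  |U|=4: {0,2,4,6}:1  {1,3,5,6}:4  {2,4,5,6}:4  {3,4,5,6}:6
  |U|=5: {0,2,4,5,6}:5  {1,3,4,5,6}:10  {2,3,4,5,6}:10
  start at 0(k): 20
  start at 1(l): 15
sum over floor = 35

35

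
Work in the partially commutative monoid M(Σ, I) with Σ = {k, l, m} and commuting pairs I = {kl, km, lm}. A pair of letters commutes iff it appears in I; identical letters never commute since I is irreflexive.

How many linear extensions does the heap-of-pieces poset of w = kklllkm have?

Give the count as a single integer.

piece 0:k — minimal
piece 1:k rests on {0:k}
piece 2:l — minimal
piece 3:l rests on {2:l}
piece 4:l rests on {3:l}
piece 5:k rests on {1:k}
piece 6:m — minimal
minimal pieces: {0:k, 2:l, 6:m}
ways to finish when only these pieces remain (= sum over removing one remaining piece with nothing left below it):
  1 left: {4}→1  {5}→1  {6}→1
  2 left: {1,5}→1  {3,4}→1  {4,5}→2  {4,6}→2  {5,6}→2
  3 left: {0,1,5}→1  {1,4,5}→3  {1,5,6}→3  {2,3,4}→1  {3,4,5}→3  {3,4,6}→3  {4,5,6}→6
  4 left: {0,1,4,5}→4  {0,1,5,6}→4  {1,3,4,5}→6  {1,4,5,6}→12  {2,3,4,5}→4  {2,3,4,6}→4  {3,4,5,6}→12
  5 left: {0,1,3,4,5}→10  {0,1,4,5,6}→20  {1,2,3,4,5}→10  {1,3,4,5,6}→30  {2,3,4,5,6}→20
  placing 0:k first → 60 extensions
  placing 2:l first → 60 extensions
  placing 6:m first → 20 extensions
total linear extensions = 140

140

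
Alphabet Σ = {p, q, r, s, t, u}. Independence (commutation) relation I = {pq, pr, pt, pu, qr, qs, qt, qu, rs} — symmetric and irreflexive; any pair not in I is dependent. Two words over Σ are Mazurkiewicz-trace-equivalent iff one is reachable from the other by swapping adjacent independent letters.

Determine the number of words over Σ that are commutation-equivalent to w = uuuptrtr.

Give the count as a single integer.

8

drop 0:u onto floor
drop 1:u onto {0:u}
drop 2:u onto {1:u}
drop 3:p onto floor
drop 4:t onto {2:u}
drop 5:r onto {4:t}
drop 6:t onto {5:r}
drop 7:r onto {6:t}
ground layer = {0:u, 3:p}
drop-orders for the pieces not yet dropped (sum over which currently-grounded one goes next):
  1 to go: {3} 1  {7} 1
  2 to go: {3,7} 2  {6,7} 1
  3 to go: {3,6,7} 3  {5,6,7} 1
  4 to go: {3,5,6,7} 4  {4,5,6,7} 1
  5 to go: {2,4,5,6,7} 1  {3,4,5,6,7} 5
  6 to go: {1,2,4,5,6,7} 1  {2,3,4,5,6,7} 6
  if 0:u drops first: 7 orders
  if 3:p drops first: 1 orders
heap linearizations: 8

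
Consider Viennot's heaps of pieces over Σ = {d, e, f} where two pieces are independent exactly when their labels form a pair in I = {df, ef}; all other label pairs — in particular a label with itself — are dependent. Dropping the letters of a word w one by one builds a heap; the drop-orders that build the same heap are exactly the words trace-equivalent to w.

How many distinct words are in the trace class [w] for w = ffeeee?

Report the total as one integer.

15

#0=f has no predecessor
#1=f depends on [0:f]
#2=e has no predecessor
#3=e depends on [2:e]
#4=e depends on [3:e]
#5=e depends on [4:e]
sources: [0:f, 2:e]
N(rest) = Σ N(rest − s) over sources s of rest; N(one piece) = 1:
  size 1 → [1]=1  [5]=1
  size 2 → [0,1]=1  [1,5]=2  [4,5]=1
  size 3 → [0,1,5]=3  [1,4,5]=3  [3,4,5]=1
  size 4 → [0,1,4,5]=6  [1,3,4,5]=4  [2,3,4,5]=1
  first=0(f) contributes 5
  first=2(e) contributes 10
|[w]| = 15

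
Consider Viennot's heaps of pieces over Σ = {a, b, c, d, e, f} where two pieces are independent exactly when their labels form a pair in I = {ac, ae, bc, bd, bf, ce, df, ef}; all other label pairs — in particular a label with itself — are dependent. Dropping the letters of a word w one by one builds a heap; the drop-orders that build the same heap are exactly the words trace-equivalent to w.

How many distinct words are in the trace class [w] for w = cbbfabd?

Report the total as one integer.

12

#0=c has no predecessor
#1=b has no predecessor
#2=b depends on [1:b]
#3=f depends on [0:c]
#4=a depends on [2:b, 3:f]
#5=b depends on [4:a]
#6=d depends on [4:a]
sources: [0:c, 1:b]
N(rest) = Σ N(rest − s) over sources s of rest; N(one piece) = 1:
  size 1 → [5]=1  [6]=1
  size 2 → [5,6]=2
  size 3 → [4,5,6]=2
  size 4 → [2,4,5,6]=2  [3,4,5,6]=2
  size 5 → [0,3,4,5,6]=2  [1,2,4,5,6]=2  [2,3,4,5,6]=4
  first=0(c) contributes 6
  first=1(b) contributes 6
|[w]| = 12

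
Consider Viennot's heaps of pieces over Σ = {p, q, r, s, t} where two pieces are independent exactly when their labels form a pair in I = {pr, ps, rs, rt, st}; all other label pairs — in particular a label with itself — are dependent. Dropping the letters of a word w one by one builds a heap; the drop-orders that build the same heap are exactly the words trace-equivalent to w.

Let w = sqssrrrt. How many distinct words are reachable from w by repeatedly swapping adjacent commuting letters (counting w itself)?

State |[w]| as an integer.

0(s) covers ∅
1(q) covers 0:s
2(s) covers 1:q
3(s) covers 2:s
4(r) covers 1:q
5(r) covers 4:r
6(r) covers 5:r
7(t) covers 1:q
floor of heap: 0:s
completions by unplaced set U, small U first (add the entries for U minus each lowest piece of U):
  |U|=1: {3}:1  {6}:1  {7}:1
  |U|=2: {2,3}:1  {3,6}:2  {3,7}:2  {5,6}:1  {6,7}:2
  |U|=3: {2,3,6}:3  {2,3,7}:3  {3,5,6}:3  {3,6,7}:6  {4,5,6}:1  {5,6,7}:3
  |U|=4: {2,3,5,6}:6  {2,3,6,7}:12  {3,4,5,6}:4  {3,5,6,7}:12  {4,5,6,7}:4
  |U|=5: {2,3,4,5,6}:10  {2,3,5,6,7}:30  {3,4,5,6,7}:20
  |U|=6: {2,3,4,5,6,7}:60
  start at 0(s): 60

60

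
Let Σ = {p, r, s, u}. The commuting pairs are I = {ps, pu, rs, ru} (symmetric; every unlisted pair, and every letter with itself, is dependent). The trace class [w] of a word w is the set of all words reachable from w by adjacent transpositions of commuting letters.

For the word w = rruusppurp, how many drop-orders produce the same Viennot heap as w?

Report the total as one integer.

#0=r has no predecessor
#1=r depends on [0:r]
#2=u has no predecessor
#3=u depends on [2:u]
#4=s depends on [3:u]
#5=p depends on [1:r]
#6=p depends on [5:p]
#7=u depends on [4:s]
#8=r depends on [6:p]
#9=p depends on [8:r]
sources: [0:r, 2:u]
N(rest) = Σ N(rest − s) over sources s of rest; N(one piece) = 1:
  size 1 → [7]=1  [9]=1
  size 2 → [4,7]=1  [7,9]=2  [8,9]=1
  size 3 → [3,4,7]=1  [4,7,9]=3  [6,8,9]=1  [7,8,9]=3
  size 4 → [2,3,4,7]=1  [3,4,7,9]=4  [4,7,8,9]=6  [5,6,8,9]=1  [6,7,8,9]=4
  size 5 → [1,5,6,8,9]=1  [2,3,4,7,9]=5  [3,4,7,8,9]=10  [4,6,7,8,9]=10  [5,6,7,8,9]=5
  size 6 → [0,1,5,6,8,9]=1  [1,5,6,7,8,9]=6  [2,3,4,7,8,9]=15  [3,4,6,7,8,9]=20  [4,5,6,7,8,9]=15
  size 7 → [0,1,5,6,7,8,9]=7  [1,4,5,6,7,8,9]=21  [2,3,4,6,7,8,9]=35  [3,4,5,6,7,8,9]=35
  size 8 → [0,1,4,5,6,7,8,9]=28  [1,3,4,5,6,7,8,9]=56  [2,3,4,5,6,7,8,9]=70
  first=0(r) contributes 126
  first=2(u) contributes 84
|[w]| = 210

210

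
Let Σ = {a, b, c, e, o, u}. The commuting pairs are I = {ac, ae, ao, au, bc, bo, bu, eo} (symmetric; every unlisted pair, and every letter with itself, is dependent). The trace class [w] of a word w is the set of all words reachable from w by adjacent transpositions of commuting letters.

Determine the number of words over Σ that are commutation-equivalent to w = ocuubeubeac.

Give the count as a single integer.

35

#0=o has no predecessor
#1=c depends on [0:o]
#2=u depends on [1:c]
#3=u depends on [2:u]
#4=b has no predecessor
#5=e depends on [3:u, 4:b]
#6=u depends on [5:e]
#7=b depends on [5:e]
#8=e depends on [6:u, 7:b]
#9=a depends on [7:b]
#10=c depends on [8:e]
sources: [0:o, 4:b]
N(rest) = Σ N(rest − s) over sources s of rest; N(one piece) = 1:
  size 1 → [9]=1  [10]=1
  size 2 → [8,10]=1  [9,10]=2
  size 3 → [6,8,10]=1  [8,9,10]=3
  size 4 → [6,8,9,10]=4  [7,8,9,10]=3
  size 5 → [6,7,8,9,10]=7
  size 6 → [5,6,7,8,9,10]=7
  size 7 → [3,5,6,7,8,9,10]=7  [4,5,6,7,8,9,10]=7
  size 8 → [2,3,5,6,7,8,9,10]=7  [3,4,5,6,7,8,9,10]=14
  size 9 → [1,2,3,5,6,7,8,9,10]=7  [2,3,4,5,6,7,8,9,10]=21
  first=0(o) contributes 28
  first=4(b) contributes 7
|[w]| = 35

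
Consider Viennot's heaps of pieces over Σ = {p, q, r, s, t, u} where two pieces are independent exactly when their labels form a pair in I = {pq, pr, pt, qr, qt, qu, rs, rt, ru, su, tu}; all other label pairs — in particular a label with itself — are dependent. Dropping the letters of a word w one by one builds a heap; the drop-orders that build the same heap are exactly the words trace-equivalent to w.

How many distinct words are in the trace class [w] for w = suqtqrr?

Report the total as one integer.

#0=s has no predecessor
#1=u has no predecessor
#2=q depends on [0:s]
#3=t depends on [0:s]
#4=q depends on [2:q]
#5=r has no predecessor
#6=r depends on [5:r]
sources: [0:s, 1:u, 5:r]
N(rest) = Σ N(rest − s) over sources s of rest; N(one piece) = 1:
  size 1 → [1]=1  [3]=1  [4]=1  [6]=1
  size 2 → [1,3]=2  [1,4]=2  [1,6]=2  [2,4]=1  [3,4]=2  [3,6]=2  [4,6]=2  [5,6]=1
  size 3 → [1,2,4]=3  [1,3,4]=6  [1,3,6]=6  [1,4,6]=6  [1,5,6]=3  [2,3,4]=3  [2,4,6]=3  [3,4,6]=6  [3,5,6]=3  [4,5,6]=3
  size 4 → [0,2,3,4]=3  [1,2,3,4]=12  [1,2,4,6]=12  [1,3,4,6]=24  [1,3,5,6]=12  [1,4,5,6]=12  [2,3,4,6]=12  [2,4,5,6]=6  [3,4,5,6]=12
  size 5 → [0,1,2,3,4]=15  [0,2,3,4,6]=15  [1,2,3,4,6]=60  [1,2,4,5,6]=30  [1,3,4,5,6]=60  [2,3,4,5,6]=30
  first=0(s) contributes 180
  first=1(u) contributes 45
  first=5(r) contributes 90
|[w]| = 315

315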